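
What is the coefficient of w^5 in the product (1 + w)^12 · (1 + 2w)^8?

78152

Coefficient of w^5 = Σ_{j} C(12,j)·1^j·C(8,5-j)·2^(5-j) for j from 0 to 5.
= 1792 + 13440 + 29568 + 24640 + 7920 + 792 = 78152.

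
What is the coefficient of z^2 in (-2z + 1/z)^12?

General term: C(12,j)·(-2z)^j·(1/z)^(12-j), with z-exponent 1j − 1(12−j) = 2j − 12.
Set 2j − 12 = 2: j = 7.
C(12,7) = 792; (-2)^7 = -128; 1^5 = 1.
Coefficient = 792 · (-128) · 1 = -101376.

-101376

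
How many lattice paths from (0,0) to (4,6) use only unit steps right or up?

Each path is a sequence of 10 steps with 4 rights: C(10,4) = 210.

210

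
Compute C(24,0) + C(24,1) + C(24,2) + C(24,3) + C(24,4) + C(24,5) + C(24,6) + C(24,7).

1 + 24 + 276 + 2024 + 10626 + 42504 + 134596 + 346104 = 536155.

536155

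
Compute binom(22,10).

646646

C(22,10) = (22·21·20·19·18·17·16·15·14·13) / 10! = 2346549004800 / 3628800 = 646646.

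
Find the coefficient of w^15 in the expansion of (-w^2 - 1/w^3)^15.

General term: C(15,j)·(-w^2)^j·(-1/w^3)^(15-j), with w-exponent 2j − 3(15−j) = 5j − 45.
Set 5j − 45 = 15: j = 12.
C(15,12) = 455; (-1)^12 = 1; (-1)^3 = -1.
Coefficient = 455 · 1 · (-1) = -455.

-455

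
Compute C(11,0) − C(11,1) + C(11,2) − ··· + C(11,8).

45

The partial alternating sum Σ_{k=0}^{8} (−1)^k C(11,k) = (−1)^8 C(10,8) = 45.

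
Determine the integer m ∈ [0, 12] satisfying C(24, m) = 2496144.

11

C(24,m) increases on 0 ≤ m ≤ 12. C(24,10) = 1961256 and C(24,11) = 2496144, so m = 11.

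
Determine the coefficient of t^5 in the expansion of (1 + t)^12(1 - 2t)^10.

Coefficient of t^5 = Σ_{j} C(12,j)·1^j·C(10,5-j)·(-2)^(5-j) for j from 0 to 5.
= (-8064) + 40320 + (-63360) + 39600 + (-9900) + 792 = -612.

-612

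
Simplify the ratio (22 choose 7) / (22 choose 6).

C(n,k+1)/C(n,k) = (n−k)/(k+1) = (22−6)/(6+1) = 16/7.

16/7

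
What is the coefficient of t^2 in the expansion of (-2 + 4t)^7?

-10752

The general term is C(7,j)·(-2)^j·(4t)^(7-j); the t^2 term has j = 5.
C(7,5) = 21.
Coefficient = C(7,5) · (-2)^5 · 4^2 = 21 · (-32) · 16 = -10752.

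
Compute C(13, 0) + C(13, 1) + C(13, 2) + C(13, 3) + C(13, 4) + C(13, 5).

2380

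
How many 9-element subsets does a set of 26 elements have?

3124550

C(26,9) = (26·25·24·23·22·21·20·19·18) / 9! = 1133836704000 / 362880 = 3124550.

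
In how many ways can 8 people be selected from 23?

This is C(23,8) = 490314.

490314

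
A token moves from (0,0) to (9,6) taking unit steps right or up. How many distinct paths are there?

5005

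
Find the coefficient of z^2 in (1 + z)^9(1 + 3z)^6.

Coefficient of z^2 = Σ_{j} C(9,j)·1^j·C(6,2-j)·3^(2-j) for j from 0 to 2.
= 135 + 162 + 36 = 333.

333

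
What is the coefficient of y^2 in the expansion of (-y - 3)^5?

-270

The general term is C(5,j)·(-y)^j·(-3)^(5-j); the y^2 term has j = 2.
C(5,2) = 10.
Coefficient = C(5,2) · (-3)^3 = 10 · (-27) = -270.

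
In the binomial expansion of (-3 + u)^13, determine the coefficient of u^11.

702

The general term is C(13,j)·(-3)^j·(u)^(13-j); the u^11 term has j = 2.
C(13,2) = 78.
Coefficient = C(13,2) · (-3)^2 = 78 · 9 = 702.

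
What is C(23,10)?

1144066

C(23,10) = (23·22·21·20·19·18·17·16·15·14) / 10! = 4151586700800 / 3628800 = 1144066.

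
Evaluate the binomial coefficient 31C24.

2629575

C(31,24) = C(31,7) by symmetry.
C(31,7) = (31·30·29·28·27·26·25) / 7! = 13253058000 / 5040 = 2629575.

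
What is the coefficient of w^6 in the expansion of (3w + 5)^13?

The general term is C(13,j)·(3w)^j·(5)^(13-j); the w^6 term has j = 6.
C(13,6) = 1716.
Coefficient = C(13,6) · 3^6 · 5^7 = 1716 · 729 · 78125 = 97731562500.

97731562500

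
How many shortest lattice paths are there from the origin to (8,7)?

Each path is a sequence of 15 steps with 8 rights: C(15,8) = 6435.

6435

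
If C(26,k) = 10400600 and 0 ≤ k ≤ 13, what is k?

13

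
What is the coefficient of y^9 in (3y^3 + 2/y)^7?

General term: C(7,j)·(3y^3)^j·(2/y)^(7-j), with y-exponent 3j − 1(7−j) = 4j − 7.
Set 4j − 7 = 9: j = 4.
C(7,4) = 35; 3^4 = 81; 2^3 = 8.
Coefficient = 35 · 81 · 8 = 22680.

22680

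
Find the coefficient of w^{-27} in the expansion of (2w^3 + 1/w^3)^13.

312

General term: C(13,j)·(2w^3)^j·(1/w^3)^(13-j), with w-exponent 3j − 3(13−j) = 6j − 39.
Set 6j − 39 = -27: j = 2.
C(13,2) = 78; 2^2 = 4; 1^11 = 1.
Coefficient = 78 · 4 · 1 = 312.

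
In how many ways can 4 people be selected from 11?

330

This is C(11,4) = 330.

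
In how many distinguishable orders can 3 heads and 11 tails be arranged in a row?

Choose positions for the heads: C(14,3) = 364.

364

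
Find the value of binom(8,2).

28

C(8,2) = (8·7) / 2! = 56 / 2 = 28.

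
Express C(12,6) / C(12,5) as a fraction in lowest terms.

7/6

C(n,k+1)/C(n,k) = (n−k)/(k+1) = (12−5)/(5+1) = 7/6.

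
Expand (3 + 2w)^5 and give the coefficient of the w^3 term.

The general term is C(5,j)·(3)^j·(2w)^(5-j); the w^3 term has j = 2.
C(5,2) = 10.
Coefficient = C(5,2) · 3^2 · 2^3 = 10 · 9 · 8 = 720.

720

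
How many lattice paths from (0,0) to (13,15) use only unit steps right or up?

37442160

Each path is a sequence of 28 steps with 13 rights: C(28,13) = 37442160.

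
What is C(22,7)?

170544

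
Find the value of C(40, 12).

C(40,12) = (40·39·38·37·36·35·34·33·32·31·30·29) / 12! = 2676111755885568000 / 479001600 = 5586853480.

5586853480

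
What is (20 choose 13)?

C(20,13) = C(20,7) by symmetry.
C(20,7) = (20·19·18·17·16·15·14) / 7! = 390700800 / 5040 = 77520.

77520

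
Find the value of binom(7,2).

C(7,2) = (7·6) / 2! = 42 / 2 = 21.

21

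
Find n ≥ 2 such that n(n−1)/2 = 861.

n(n−1)/2 = 861 ⇒ n(n−1) = 1722. Since 42·41 = 1722, n = 42.

42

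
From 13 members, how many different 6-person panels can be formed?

This is C(13,6) = 1716.

1716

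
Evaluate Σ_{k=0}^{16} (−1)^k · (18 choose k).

17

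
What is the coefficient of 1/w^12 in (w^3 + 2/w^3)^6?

192

General term: C(6,j)·(w^3)^j·(2/w^3)^(6-j), with w-exponent 3j − 3(6−j) = 6j − 18.
Set 6j − 18 = -12: j = 1.
C(6,1) = 6; 1^1 = 1; 2^5 = 32.
Coefficient = 6 · 1 · 32 = 192.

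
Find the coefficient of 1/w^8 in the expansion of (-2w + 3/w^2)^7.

General term: C(7,j)·(-2w)^j·(3/w^2)^(7-j), with w-exponent 1j − 2(7−j) = 3j − 14.
Set 3j − 14 = -8: j = 2.
C(7,2) = 21; (-2)^2 = 4; 3^5 = 243.
Coefficient = 21 · 4 · 243 = 20412.

20412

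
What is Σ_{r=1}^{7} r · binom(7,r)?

448

Differentiating (1+x)^7 and setting x=1: Σ r·C(7,r) = 7·2^6 = 448.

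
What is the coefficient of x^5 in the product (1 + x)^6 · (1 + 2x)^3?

456

Coefficient of x^5 = Σ_{j} C(6,j)·1^j·C(3,5-j)·2^(5-j) for j from 2 to 5.
= 120 + 240 + 90 + 6 = 456.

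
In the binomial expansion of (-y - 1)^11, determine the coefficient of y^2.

-55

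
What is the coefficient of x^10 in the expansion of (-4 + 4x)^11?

The general term is C(11,j)·(-4)^j·(4x)^(11-j); the x^10 term has j = 1.
C(11,1) = 11.
Coefficient = C(11,1) · (-4)^1 · 4^10 = 11 · (-4) · 1048576 = -46137344.

-46137344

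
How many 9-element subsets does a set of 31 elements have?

20160075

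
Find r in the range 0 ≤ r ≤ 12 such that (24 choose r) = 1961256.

10

C(24,r) increases on 0 ≤ r ≤ 12. C(24,9) = 1307504 and C(24,10) = 1961256, so r = 10.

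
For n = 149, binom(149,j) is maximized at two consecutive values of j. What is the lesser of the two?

For odd n = 149, C(149,j) peaks at j = (n−1)/2 and (n+1)/2; the lesser is 74.

74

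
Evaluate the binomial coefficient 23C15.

490314

C(23,15) = C(23,8) by symmetry.
C(23,8) = (23·22·21·20·19·18·17·16) / 8! = 19769460480 / 40320 = 490314.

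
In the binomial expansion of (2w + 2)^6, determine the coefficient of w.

The general term is C(6,j)·(2w)^j·(2)^(6-j); the w^1 term has j = 1.
C(6,1) = 6.
Coefficient = C(6,1) · 2^1 · 2^5 = 6 · 2 · 32 = 384.

384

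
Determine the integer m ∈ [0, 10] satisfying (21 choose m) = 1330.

3

C(21,m) increases on 0 ≤ m ≤ 10. C(21,2) = 210 and C(21,3) = 1330, so m = 3.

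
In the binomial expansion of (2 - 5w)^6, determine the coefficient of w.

-960

The general term is C(6,j)·(2)^j·(-5w)^(6-j); the w^1 term has j = 5.
C(6,5) = 6.
Coefficient = C(6,5) · 2^5 · (-5)^1 = 6 · 32 · (-5) = -960.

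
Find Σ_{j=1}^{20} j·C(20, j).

10485760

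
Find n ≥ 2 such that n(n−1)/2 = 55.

n(n−1)/2 = 55 ⇒ n(n−1) = 110. Since 11·10 = 110, n = 11.

11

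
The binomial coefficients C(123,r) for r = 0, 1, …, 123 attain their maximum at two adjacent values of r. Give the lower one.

For odd n = 123, C(123,r) peaks at r = (n−1)/2 and (n+1)/2; the lower is 61.

61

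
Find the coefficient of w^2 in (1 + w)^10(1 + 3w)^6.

Coefficient of w^2 = Σ_{j} C(10,j)·1^j·C(6,2-j)·3^(2-j) for j from 0 to 2.
= 135 + 180 + 45 = 360.

360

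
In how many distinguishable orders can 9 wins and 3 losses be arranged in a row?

Choose positions for the wins: C(12,9) = 220.

220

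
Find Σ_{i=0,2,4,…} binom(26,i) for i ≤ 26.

33554432

Even-i terms of row 26 sum to 2^25 = 33554432.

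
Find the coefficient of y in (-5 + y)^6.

-18750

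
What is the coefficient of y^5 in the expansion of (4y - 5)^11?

7392000000

The general term is C(11,j)·(4y)^j·(-5)^(11-j); the y^5 term has j = 5.
C(11,5) = 462.
Coefficient = C(11,5) · 4^5 · (-5)^6 = 462 · 1024 · 15625 = 7392000000.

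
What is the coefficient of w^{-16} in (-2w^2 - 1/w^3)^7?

General term: C(7,j)·(-2w^2)^j·(-1/w^3)^(7-j), with w-exponent 2j − 3(7−j) = 5j − 21.
Set 5j − 21 = -16: j = 1.
C(7,1) = 7; (-2)^1 = -2; (-1)^6 = 1.
Coefficient = 7 · (-2) · 1 = -14.

-14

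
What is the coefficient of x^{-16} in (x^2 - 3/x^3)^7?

5103

General term: C(7,j)·(x^2)^j·(-3/x^3)^(7-j), with x-exponent 2j − 3(7−j) = 5j − 21.
Set 5j − 21 = -16: j = 1.
C(7,1) = 7; 1^1 = 1; (-3)^6 = 729.
Coefficient = 7 · 1 · 729 = 5103.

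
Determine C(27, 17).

8436285

C(27,17) = C(27,10) by symmetry.
C(27,10) = (27·26·25·24·23·22·21·20·19·18) / 10! = 30613591008000 / 3628800 = 8436285.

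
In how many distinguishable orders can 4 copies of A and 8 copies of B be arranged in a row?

Choose positions for the A's: C(12,4) = 495.

495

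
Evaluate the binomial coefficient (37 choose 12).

1852482996

C(37,12) = (37·36·35·34·33·32·31·30·29·28·27·26) / 12! = 887342319056793600 / 479001600 = 1852482996.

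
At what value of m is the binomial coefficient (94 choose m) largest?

47

C(94,m) is maximized at m = 94/2 = 47.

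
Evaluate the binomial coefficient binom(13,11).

78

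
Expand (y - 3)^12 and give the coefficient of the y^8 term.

The general term is C(12,j)·(y)^j·(-3)^(12-j); the y^8 term has j = 8.
C(12,8) = 495.
Coefficient = C(12,8) · (-3)^4 = 495 · 81 = 40095.

40095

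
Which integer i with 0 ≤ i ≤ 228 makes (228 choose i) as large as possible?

C(228,i) is maximized at i = 228/2 = 114.

114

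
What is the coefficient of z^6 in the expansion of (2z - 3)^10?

1088640

The general term is C(10,j)·(2z)^j·(-3)^(10-j); the z^6 term has j = 6.
C(10,6) = 210.
Coefficient = C(10,6) · 2^6 · (-3)^4 = 210 · 64 · 81 = 1088640.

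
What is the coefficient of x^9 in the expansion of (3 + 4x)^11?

The general term is C(11,j)·(3)^j·(4x)^(11-j); the x^9 term has j = 2.
C(11,2) = 55.
Coefficient = C(11,2) · 3^2 · 4^9 = 55 · 9 · 262144 = 129761280.

129761280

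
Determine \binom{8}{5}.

56

C(8,5) = C(8,3) by symmetry.
C(8,3) = (8·7·6) / 3! = 336 / 6 = 56.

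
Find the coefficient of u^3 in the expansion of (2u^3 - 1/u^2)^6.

-160

General term: C(6,j)·(2u^3)^j·(-1/u^2)^(6-j), with u-exponent 3j − 2(6−j) = 5j − 12.
Set 5j − 12 = 3: j = 3.
C(6,3) = 20; 2^3 = 8; (-1)^3 = -1.
Coefficient = 20 · 8 · (-1) = -160.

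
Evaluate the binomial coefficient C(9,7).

C(9,7) = C(9,2) by symmetry.
C(9,2) = (9·8) / 2! = 72 / 2 = 36.

36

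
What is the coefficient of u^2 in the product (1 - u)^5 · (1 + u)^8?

Coefficient of u^2 = Σ_{j} C(5,j)·(-1)^j·C(8,2-j)·1^(2-j) for j from 0 to 2.
= 28 + (-40) + 10 = -2.

-2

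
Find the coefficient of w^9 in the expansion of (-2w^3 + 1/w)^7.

560

General term: C(7,j)·(-2w^3)^j·(1/w)^(7-j), with w-exponent 3j − 1(7−j) = 4j − 7.
Set 4j − 7 = 9: j = 4.
C(7,4) = 35; (-2)^4 = 16; 1^3 = 1.
Coefficient = 35 · 16 · 1 = 560.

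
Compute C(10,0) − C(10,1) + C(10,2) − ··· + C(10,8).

9

The partial alternating sum Σ_{k=0}^{8} (−1)^k C(10,k) = (−1)^8 C(9,8) = 9.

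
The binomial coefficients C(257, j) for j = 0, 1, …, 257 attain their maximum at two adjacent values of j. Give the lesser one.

128

For odd n = 257, C(257,j) peaks at j = (n−1)/2 and (n+1)/2; the lesser is 128.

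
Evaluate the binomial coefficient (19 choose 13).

C(19,13) = C(19,6) by symmetry.
C(19,6) = (19·18·17·16·15·14) / 6! = 19535040 / 720 = 27132.

27132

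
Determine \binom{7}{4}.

C(7,4) = C(7,3) by symmetry.
C(7,3) = (7·6·5) / 3! = 210 / 6 = 35.

35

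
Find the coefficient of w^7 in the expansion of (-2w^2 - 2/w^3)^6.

384

General term: C(6,j)·(-2w^2)^j·(-2/w^3)^(6-j), with w-exponent 2j − 3(6−j) = 5j − 18.
Set 5j − 18 = 7: j = 5.
C(6,5) = 6; (-2)^5 = -32; (-2)^1 = -2.
Coefficient = 6 · (-32) · (-2) = 384.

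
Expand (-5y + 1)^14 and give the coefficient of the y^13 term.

-17089843750

The general term is C(14,j)·(-5y)^j·(1)^(14-j); the y^13 term has j = 13.
C(14,13) = 14.
Coefficient = C(14,13) · (-5)^13 = 14 · (-1220703125) = -17089843750.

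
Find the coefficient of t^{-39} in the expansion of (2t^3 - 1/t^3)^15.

General term: C(15,j)·(2t^3)^j·(-1/t^3)^(15-j), with t-exponent 3j − 3(15−j) = 6j − 45.
Set 6j − 45 = -39: j = 1.
C(15,1) = 15; 2^1 = 2; (-1)^14 = 1.
Coefficient = 15 · 2 · 1 = 30.

30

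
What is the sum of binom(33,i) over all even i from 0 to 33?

Half of (1+1)^33 + (1−1)^33 gives the even-index sum: 2^32 = 4294967296.

4294967296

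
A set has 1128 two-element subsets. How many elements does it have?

48

n(n−1)/2 = 1128 ⇒ n(n−1) = 2256. Since 48·47 = 2256, n = 48.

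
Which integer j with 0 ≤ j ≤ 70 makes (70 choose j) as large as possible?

35

C(70,j) is maximized at j = 70/2 = 35.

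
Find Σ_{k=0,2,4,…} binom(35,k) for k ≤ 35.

17179869184

Half of (1+1)^35 + (1−1)^35 gives the even-index sum: 2^34 = 17179869184.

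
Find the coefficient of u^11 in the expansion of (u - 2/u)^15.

420

General term: C(15,j)·(u)^j·(-2/u)^(15-j), with u-exponent 1j − 1(15−j) = 2j − 15.
Set 2j − 15 = 11: j = 13.
C(15,13) = 105; 1^13 = 1; (-2)^2 = 4.
Coefficient = 105 · 1 · 4 = 420.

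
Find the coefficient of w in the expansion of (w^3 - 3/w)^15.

General term: C(15,j)·(w^3)^j·(-3/w)^(15-j), with w-exponent 3j − 1(15−j) = 4j − 15.
Set 4j − 15 = 1: j = 4.
C(15,4) = 1365; 1^4 = 1; (-3)^11 = -177147.
Coefficient = 1365 · 1 · (-177147) = -241805655.

-241805655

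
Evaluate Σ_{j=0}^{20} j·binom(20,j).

10485760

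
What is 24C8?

735471

C(24,8) = (24·23·22·21·20·19·18·17) / 8! = 29654190720 / 40320 = 735471.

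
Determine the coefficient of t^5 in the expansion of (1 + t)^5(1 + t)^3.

(1 + t)^5(1 + t)^3 = (1 + t)^8, so the coefficient of t^5 is C(8,5)·1^5 = 56·1 = 56.

56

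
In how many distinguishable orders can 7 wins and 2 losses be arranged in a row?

Choose positions for the wins: C(9,7) = 36.

36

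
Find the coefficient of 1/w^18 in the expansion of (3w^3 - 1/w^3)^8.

-24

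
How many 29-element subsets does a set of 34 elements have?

278256

C(34,29) = C(34,5) by symmetry.
C(34,5) = (34·33·32·31·30) / 5! = 33390720 / 120 = 278256.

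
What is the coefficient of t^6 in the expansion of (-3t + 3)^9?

1653372

The general term is C(9,j)·(-3t)^j·(3)^(9-j); the t^6 term has j = 6.
C(9,6) = 84.
Coefficient = C(9,6) · (-3)^6 · 3^3 = 84 · 729 · 27 = 1653372.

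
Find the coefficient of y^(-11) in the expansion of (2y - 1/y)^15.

-420

General term: C(15,j)·(2y)^j·(-1/y)^(15-j), with y-exponent 1j − 1(15−j) = 2j − 15.
Set 2j − 15 = -11: j = 2.
C(15,2) = 105; 2^2 = 4; (-1)^13 = -1.
Coefficient = 105 · 4 · (-1) = -420.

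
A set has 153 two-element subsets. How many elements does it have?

18

n(n−1)/2 = 153 ⇒ n(n−1) = 306. Since 18·17 = 306, n = 18.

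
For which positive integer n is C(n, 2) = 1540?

n(n−1)/2 = 1540 ⇒ n(n−1) = 3080. Since 56·55 = 3080, n = 56.

56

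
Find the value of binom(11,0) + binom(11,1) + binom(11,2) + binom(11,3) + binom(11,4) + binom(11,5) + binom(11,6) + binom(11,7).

1 + 11 + 55 + 165 + 330 + 462 + 462 + 330 = 1816.

1816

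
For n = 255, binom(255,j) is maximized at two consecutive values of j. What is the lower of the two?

127

For odd n = 255, C(255,j) peaks at j = (n−1)/2 and (n+1)/2; the lower is 127.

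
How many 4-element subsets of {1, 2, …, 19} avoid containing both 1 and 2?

3740

All 4-subsets: C(19,4) = 3876. Those containing both fixed elements: C(17,2) = 136.
3876 − 136 = 3740.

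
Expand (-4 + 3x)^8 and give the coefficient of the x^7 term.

The general term is C(8,j)·(-4)^j·(3x)^(8-j); the x^7 term has j = 1.
C(8,1) = 8.
Coefficient = C(8,1) · (-4)^1 · 3^7 = 8 · (-4) · 2187 = -69984.

-69984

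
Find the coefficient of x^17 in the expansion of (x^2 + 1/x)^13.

General term: C(13,j)·(x^2)^j·(1/x)^(13-j), with x-exponent 2j − 1(13−j) = 3j − 13.
Set 3j − 13 = 17: j = 10.
C(13,10) = 286; 1^10 = 1; 1^3 = 1.
Coefficient = 286 · 1 · 1 = 286.

286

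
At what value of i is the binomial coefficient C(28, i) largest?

C(28,i) is maximized at i = 28/2 = 14.

14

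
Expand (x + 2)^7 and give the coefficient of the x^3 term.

The general term is C(7,j)·(x)^j·(2)^(7-j); the x^3 term has j = 3.
C(7,3) = 35.
Coefficient = C(7,3) · 2^4 = 35 · 16 = 560.

560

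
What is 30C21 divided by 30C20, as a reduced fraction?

10/21

C(n,k+1)/C(n,k) = (n−k)/(k+1) = (30−20)/(20+1) = 10/21.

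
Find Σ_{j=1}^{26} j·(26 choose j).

872415232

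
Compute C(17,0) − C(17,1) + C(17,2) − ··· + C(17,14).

The partial alternating sum Σ_{k=0}^{14} (−1)^k C(17,k) = (−1)^14 C(16,14) = 120.

120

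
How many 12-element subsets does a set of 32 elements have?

C(32,12) = (32·31·30·29·28·27·26·25·24·23·22·21) / 12! = 108155131628544000 / 479001600 = 225792840.

225792840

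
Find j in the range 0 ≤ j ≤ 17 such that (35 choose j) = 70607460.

9

C(35,j) increases on 0 ≤ j ≤ 17. C(35,8) = 23535820 and C(35,9) = 70607460, so j = 9.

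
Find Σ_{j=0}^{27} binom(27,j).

134217728

The entries of row 27 sum to 2^27 = 134217728.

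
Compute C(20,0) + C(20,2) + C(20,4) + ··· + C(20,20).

Half of (1+1)^20 + (1−1)^20 gives the even-index sum: 2^19 = 524288.

524288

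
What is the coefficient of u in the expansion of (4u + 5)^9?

The general term is C(9,j)·(4u)^j·(5)^(9-j); the u^1 term has j = 1.
C(9,1) = 9.
Coefficient = C(9,1) · 4^1 · 5^8 = 9 · 4 · 390625 = 14062500.

14062500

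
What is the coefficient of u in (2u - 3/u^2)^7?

6048

General term: C(7,j)·(2u)^j·(-3/u^2)^(7-j), with u-exponent 1j − 2(7−j) = 3j − 14.
Set 3j − 14 = 1: j = 5.
C(7,5) = 21; 2^5 = 32; (-3)^2 = 9.
Coefficient = 21 · 32 · 9 = 6048.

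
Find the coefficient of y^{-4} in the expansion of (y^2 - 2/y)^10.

General term: C(10,j)·(y^2)^j·(-2/y)^(10-j), with y-exponent 2j − 1(10−j) = 3j − 10.
Set 3j − 10 = -4: j = 2.
C(10,2) = 45; 1^2 = 1; (-2)^8 = 256.
Coefficient = 45 · 1 · 256 = 11520.

11520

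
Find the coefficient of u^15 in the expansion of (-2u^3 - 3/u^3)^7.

-1344

General term: C(7,j)·(-2u^3)^j·(-3/u^3)^(7-j), with u-exponent 3j − 3(7−j) = 6j − 21.
Set 6j − 21 = 15: j = 6.
C(7,6) = 7; (-2)^6 = 64; (-3)^1 = -3.
Coefficient = 7 · 64 · (-3) = -1344.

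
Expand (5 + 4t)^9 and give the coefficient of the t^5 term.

The general term is C(9,j)·(5)^j·(4t)^(9-j); the t^5 term has j = 4.
C(9,4) = 126.
Coefficient = C(9,4) · 5^4 · 4^5 = 126 · 625 · 1024 = 80640000.

80640000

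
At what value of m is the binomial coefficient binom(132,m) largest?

66

C(132,m) is maximized at m = 132/2 = 66.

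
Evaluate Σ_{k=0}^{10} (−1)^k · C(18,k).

The partial alternating sum Σ_{k=0}^{10} (−1)^k C(18,k) = (−1)^10 C(17,10) = 19448.

19448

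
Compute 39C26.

8122425444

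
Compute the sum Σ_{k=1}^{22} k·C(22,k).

46137344

Differentiating (1+x)^22 and setting x=1: Σ k·C(22,k) = 22·2^21 = 46137344.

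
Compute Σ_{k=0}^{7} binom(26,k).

971712

1 + 26 + 325 + 2600 + 14950 + 65780 + 230230 + 657800 = 971712.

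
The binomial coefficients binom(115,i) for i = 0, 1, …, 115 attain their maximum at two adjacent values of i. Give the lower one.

57

For odd n = 115, C(115,i) peaks at i = (n−1)/2 and (n+1)/2; the lower is 57.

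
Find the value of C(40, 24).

62852101650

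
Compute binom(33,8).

13884156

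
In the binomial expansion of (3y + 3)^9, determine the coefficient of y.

177147

The general term is C(9,j)·(3y)^j·(3)^(9-j); the y^1 term has j = 1.
C(9,1) = 9.
Coefficient = C(9,1) · 3^1 · 3^8 = 9 · 3 · 6561 = 177147.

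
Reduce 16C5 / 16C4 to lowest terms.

C(n,k+1)/C(n,k) = (n−k)/(k+1) = (16−4)/(4+1) = 12/5.

12/5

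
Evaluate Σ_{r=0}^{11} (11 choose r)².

705432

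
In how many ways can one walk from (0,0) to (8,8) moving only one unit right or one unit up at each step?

12870

Each path is a sequence of 16 steps with 8 rights: C(16,8) = 12870.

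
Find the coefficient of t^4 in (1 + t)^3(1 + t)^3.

15

(1 + t)^3(1 + t)^3 = (1 + t)^6, so the coefficient of t^4 is C(6,4)·1^4 = 15·1 = 15.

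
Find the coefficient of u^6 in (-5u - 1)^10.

The general term is C(10,j)·(-5u)^j·(-1)^(10-j); the u^6 term has j = 6.
C(10,6) = 210.
Coefficient = C(10,6) · (-5)^6 = 210 · 15625 = 3281250.

3281250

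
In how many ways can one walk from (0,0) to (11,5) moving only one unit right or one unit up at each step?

4368

Each path is a sequence of 16 steps with 11 rights: C(16,11) = 4368.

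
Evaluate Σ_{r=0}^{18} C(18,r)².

9075135300

By Vandermonde's identity, Σ C(18,r)² = C(36,18) = 9075135300.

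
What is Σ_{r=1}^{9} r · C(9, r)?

Differentiating (1+x)^9 and setting x=1: Σ r·C(9,r) = 9·2^8 = 2304.

2304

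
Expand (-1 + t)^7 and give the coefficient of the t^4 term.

-35

The general term is C(7,j)·(-1)^j·(t)^(7-j); the t^4 term has j = 3.
C(7,3) = 35.
Coefficient = C(7,3) · (-1)^3 = 35 · (-1) = -35.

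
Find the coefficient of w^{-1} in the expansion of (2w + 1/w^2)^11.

42240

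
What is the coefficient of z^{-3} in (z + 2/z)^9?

General term: C(9,j)·(z)^j·(2/z)^(9-j), with z-exponent 1j − 1(9−j) = 2j − 9.
Set 2j − 9 = -3: j = 3.
C(9,3) = 84; 1^3 = 1; 2^6 = 64.
Coefficient = 84 · 1 · 64 = 5376.

5376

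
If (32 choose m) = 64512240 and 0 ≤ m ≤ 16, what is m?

C(32,m) increases on 0 ≤ m ≤ 16. C(32,9) = 28048800 and C(32,10) = 64512240, so m = 10.

10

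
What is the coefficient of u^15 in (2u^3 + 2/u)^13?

14057472

General term: C(13,j)·(2u^3)^j·(2/u)^(13-j), with u-exponent 3j − 1(13−j) = 4j − 13.
Set 4j − 13 = 15: j = 7.
C(13,7) = 1716; 2^7 = 128; 2^6 = 64.
Coefficient = 1716 · 128 · 64 = 14057472.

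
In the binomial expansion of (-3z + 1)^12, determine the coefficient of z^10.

The general term is C(12,j)·(-3z)^j·(1)^(12-j); the z^10 term has j = 10.
C(12,10) = 66.
Coefficient = C(12,10) · (-3)^10 = 66 · 59049 = 3897234.

3897234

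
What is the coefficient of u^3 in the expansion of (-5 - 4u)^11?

The general term is C(11,j)·(-5)^j·(-4u)^(11-j); the u^3 term has j = 8.
C(11,8) = 165.
Coefficient = C(11,8) · (-5)^8 · (-4)^3 = 165 · 390625 · (-64) = -4125000000.

-4125000000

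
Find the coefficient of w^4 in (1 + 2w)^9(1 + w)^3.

4482

Coefficient of w^4 = Σ_{j} C(9,j)·2^j·C(3,4-j)·1^(4-j) for j from 1 to 4.
= 18 + 432 + 2016 + 2016 = 4482.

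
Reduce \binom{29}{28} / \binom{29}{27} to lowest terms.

1/14

C(n,k+1)/C(n,k) = (n−k)/(k+1) = (29−27)/(27+1) = 2/28 = 1/14.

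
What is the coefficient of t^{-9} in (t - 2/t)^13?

-159744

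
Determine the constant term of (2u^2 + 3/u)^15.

5674372704

General term: C(15,j)·(2u^2)^j·(3/u)^(15-j), with u-exponent 2j − 1(15−j) = 3j − 15.
Set 3j − 15 = 0: j = 5.
C(15,5) = 3003; 2^5 = 32; 3^10 = 59049.
Coefficient = 3003 · 32 · 59049 = 5674372704.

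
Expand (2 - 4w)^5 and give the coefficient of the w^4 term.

2560

The general term is C(5,j)·(2)^j·(-4w)^(5-j); the w^4 term has j = 1.
C(5,1) = 5.
Coefficient = C(5,1) · 2^1 · (-4)^4 = 5 · 2 · 256 = 2560.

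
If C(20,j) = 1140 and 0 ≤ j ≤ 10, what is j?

3

C(20,j) increases on 0 ≤ j ≤ 10. C(20,2) = 190 and C(20,3) = 1140, so j = 3.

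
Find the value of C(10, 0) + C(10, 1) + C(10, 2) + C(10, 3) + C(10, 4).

1 + 10 + 45 + 120 + 210 = 386.

386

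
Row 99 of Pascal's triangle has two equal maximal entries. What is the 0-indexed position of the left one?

For odd n = 99, C(99,j) peaks at j = (n−1)/2 and (n+1)/2; the lower is 49.

49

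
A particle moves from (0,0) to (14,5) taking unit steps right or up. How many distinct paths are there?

11628

Each path is a sequence of 19 steps with 14 rights: C(19,14) = 11628.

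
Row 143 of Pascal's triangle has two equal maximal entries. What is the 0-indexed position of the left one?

71

For odd n = 143, C(143,j) peaks at j = (n−1)/2 and (n+1)/2; the lesser is 71.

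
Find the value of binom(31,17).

265182525

C(31,17) = C(31,14) by symmetry.
C(31,14) = (31·30·29·28·27·26·25·24·23·22·21·20·19·18) / 14! = 23118159385601280000 / 87178291200 = 265182525.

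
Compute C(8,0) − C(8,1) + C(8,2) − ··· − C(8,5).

-21

The partial alternating sum Σ_{k=0}^{5} (−1)^k C(8,k) = (−1)^5 C(7,5) = -21.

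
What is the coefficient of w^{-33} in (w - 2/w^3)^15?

General term: C(15,j)·(w)^j·(-2/w^3)^(15-j), with w-exponent 1j − 3(15−j) = 4j − 45.
Set 4j − 45 = -33: j = 3.
C(15,3) = 455; 1^3 = 1; (-2)^12 = 4096.
Coefficient = 455 · 1 · 4096 = 1863680.

1863680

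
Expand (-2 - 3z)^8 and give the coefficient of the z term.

3072

The general term is C(8,j)·(-2)^j·(-3z)^(8-j); the z^1 term has j = 7.
C(8,7) = 8.
Coefficient = C(8,7) · (-2)^7 · (-3)^1 = 8 · (-128) · (-3) = 3072.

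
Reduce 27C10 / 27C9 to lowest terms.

C(n,k+1)/C(n,k) = (n−k)/(k+1) = (27−9)/(9+1) = 18/10 = 9/5.

9/5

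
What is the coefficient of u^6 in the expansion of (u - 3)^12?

The general term is C(12,j)·(u)^j·(-3)^(12-j); the u^6 term has j = 6.
C(12,6) = 924.
Coefficient = C(12,6) · (-3)^6 = 924 · 729 = 673596.

673596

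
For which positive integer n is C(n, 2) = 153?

n(n−1)/2 = 153 ⇒ n(n−1) = 306. Since 18·17 = 306, n = 18.

18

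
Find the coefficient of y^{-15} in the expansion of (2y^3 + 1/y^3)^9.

144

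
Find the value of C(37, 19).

17672631900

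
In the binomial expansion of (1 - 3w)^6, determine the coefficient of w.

-18

The general term is C(6,j)·(1)^j·(-3w)^(6-j); the w^1 term has j = 5.
C(6,5) = 6.
Coefficient = C(6,5) · (-3)^1 = 6 · (-3) = -18.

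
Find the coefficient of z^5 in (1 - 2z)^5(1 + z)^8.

Coefficient of z^5 = Σ_{j} C(5,j)·(-2)^j·C(8,5-j)·1^(5-j) for j from 0 to 5.
= 56 + (-700) + 2240 + (-2240) + 640 + (-32) = -36.

-36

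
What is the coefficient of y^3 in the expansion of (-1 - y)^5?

-10

The general term is C(5,j)·(-1)^j·(-y)^(5-j); the y^3 term has j = 2.
C(5,2) = 10.
Coefficient = C(5,2) · (-1)^3 = 10 · (-1) = -10.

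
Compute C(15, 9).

5005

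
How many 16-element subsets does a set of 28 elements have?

30421755

C(28,16) = C(28,12) by symmetry.
C(28,12) = (28·27·26·25·24·23·22·21·20·19·18·17) / 12! = 14572069319808000 / 479001600 = 30421755.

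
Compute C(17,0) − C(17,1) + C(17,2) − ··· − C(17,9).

The partial alternating sum Σ_{k=0}^{9} (−1)^k C(17,k) = (−1)^9 C(16,9) = -11440.

-11440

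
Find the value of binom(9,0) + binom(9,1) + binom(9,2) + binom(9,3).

130

1 + 9 + 36 + 84 = 130.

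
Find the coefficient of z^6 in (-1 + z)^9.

The general term is C(9,j)·(-1)^j·(z)^(9-j); the z^6 term has j = 3.
C(9,3) = 84.
Coefficient = C(9,3) · (-1)^3 = 84 · (-1) = -84.

-84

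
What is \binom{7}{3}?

35

C(7,3) = (7·6·5) / 3! = 210 / 6 = 35.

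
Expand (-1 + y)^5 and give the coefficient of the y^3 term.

The general term is C(5,j)·(-1)^j·(y)^(5-j); the y^3 term has j = 2.
C(5,2) = 10.
Coefficient = C(5,2) = 10.

10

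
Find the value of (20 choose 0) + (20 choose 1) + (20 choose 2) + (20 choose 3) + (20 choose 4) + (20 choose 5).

21700

1 + 20 + 190 + 1140 + 4845 + 15504 = 21700.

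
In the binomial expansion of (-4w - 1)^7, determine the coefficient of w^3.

-2240

The general term is C(7,j)·(-4w)^j·(-1)^(7-j); the w^3 term has j = 3.
C(7,3) = 35.
Coefficient = C(7,3) · (-4)^3 = 35 · (-64) = -2240.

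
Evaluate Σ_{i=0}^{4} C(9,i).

1 + 9 + 36 + 84 + 126 = 256.

256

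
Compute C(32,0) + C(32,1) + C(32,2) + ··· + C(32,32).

Setting x = 1 in (1+x)^32 gives Σ C(32,k) = 2^32 = 4294967296.

4294967296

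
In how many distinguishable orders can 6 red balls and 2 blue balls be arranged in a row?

28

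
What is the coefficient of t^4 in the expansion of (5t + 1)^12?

309375

The general term is C(12,j)·(5t)^j·(1)^(12-j); the t^4 term has j = 4.
C(12,4) = 495.
Coefficient = C(12,4) · 5^4 = 495 · 625 = 309375.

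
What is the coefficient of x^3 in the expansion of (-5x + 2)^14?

The general term is C(14,j)·(-5x)^j·(2)^(14-j); the x^3 term has j = 3.
C(14,3) = 364.
Coefficient = C(14,3) · (-5)^3 · 2^11 = 364 · (-125) · 2048 = -93184000.

-93184000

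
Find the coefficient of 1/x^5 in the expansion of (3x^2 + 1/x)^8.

24

General term: C(8,j)·(3x^2)^j·(1/x)^(8-j), with x-exponent 2j − 1(8−j) = 3j − 8.
Set 3j − 8 = -5: j = 1.
C(8,1) = 8; 3^1 = 3; 1^7 = 1.
Coefficient = 8 · 3 · 1 = 24.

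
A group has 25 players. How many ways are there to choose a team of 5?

This is C(25,5) = 53130.

53130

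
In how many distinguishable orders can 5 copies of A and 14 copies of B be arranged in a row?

11628

Choose positions for the A's: C(19,5) = 11628.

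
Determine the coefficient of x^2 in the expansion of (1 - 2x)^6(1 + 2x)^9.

-12

Coefficient of x^2 = Σ_{j} C(6,j)·(-2)^j·C(9,2-j)·2^(2-j) for j from 0 to 2.
= 144 + (-216) + 60 = -12.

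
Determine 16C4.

1820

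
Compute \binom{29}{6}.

C(29,6) = (29·28·27·26·25·24) / 6! = 342014400 / 720 = 475020.

475020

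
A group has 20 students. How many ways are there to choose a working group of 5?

15504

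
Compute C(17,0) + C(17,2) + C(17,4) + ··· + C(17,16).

Even-i terms of row 17 sum to 2^16 = 65536.

65536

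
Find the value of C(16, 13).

560

C(16,13) = C(16,3) by symmetry.
C(16,3) = (16·15·14) / 3! = 3360 / 6 = 560.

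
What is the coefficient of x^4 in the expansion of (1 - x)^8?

70

The general term is C(8,j)·(1)^j·(-x)^(8-j); the x^4 term has j = 4.
C(8,4) = 70.
Coefficient = C(8,4) = 70.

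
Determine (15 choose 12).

455

C(15,12) = C(15,3) by symmetry.
C(15,3) = (15·14·13) / 3! = 2730 / 6 = 455.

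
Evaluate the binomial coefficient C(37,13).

3562467300

C(37,13) = (37·36·35·34·33·32·31·30·29·28·27·26·25) / 13! = 22183557976419840000 / 6227020800 = 3562467300.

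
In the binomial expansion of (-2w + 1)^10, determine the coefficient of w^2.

180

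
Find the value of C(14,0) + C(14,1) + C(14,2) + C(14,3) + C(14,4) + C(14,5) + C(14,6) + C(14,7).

9908

1 + 14 + 91 + 364 + 1001 + 2002 + 3003 + 3432 = 9908.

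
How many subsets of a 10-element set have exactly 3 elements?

120

Choose the 3 positions: C(10,3) = 120.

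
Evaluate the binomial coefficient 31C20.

84672315

C(31,20) = C(31,11) by symmetry.
C(31,11) = (31·30·29·28·27·26·25·24·23·22·21) / 11! = 3379847863392000 / 39916800 = 84672315.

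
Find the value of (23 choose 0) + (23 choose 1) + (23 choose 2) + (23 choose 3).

2048

1 + 23 + 253 + 1771 = 2048.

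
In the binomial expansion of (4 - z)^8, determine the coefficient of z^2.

The general term is C(8,j)·(4)^j·(-z)^(8-j); the z^2 term has j = 6.
C(8,6) = 28.
Coefficient = C(8,6) · 4^6 = 28 · 4096 = 114688.

114688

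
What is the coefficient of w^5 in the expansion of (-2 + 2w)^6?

-384

The general term is C(6,j)·(-2)^j·(2w)^(6-j); the w^5 term has j = 1.
C(6,1) = 6.
Coefficient = C(6,1) · (-2)^1 · 2^5 = 6 · (-2) · 32 = -384.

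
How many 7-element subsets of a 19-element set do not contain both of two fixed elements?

44200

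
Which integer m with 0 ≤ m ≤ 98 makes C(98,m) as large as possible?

C(98,m) is maximized at m = 98/2 = 49.

49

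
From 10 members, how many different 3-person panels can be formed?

This is C(10,3) = 120.

120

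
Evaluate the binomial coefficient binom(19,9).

92378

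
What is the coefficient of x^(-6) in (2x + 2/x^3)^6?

General term: C(6,j)·(2x)^j·(2/x^3)^(6-j), with x-exponent 1j − 3(6−j) = 4j − 18.
Set 4j − 18 = -6: j = 3.
C(6,3) = 20; 2^3 = 8; 2^3 = 8.
Coefficient = 20 · 8 · 8 = 1280.

1280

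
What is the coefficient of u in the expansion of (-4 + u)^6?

The general term is C(6,j)·(-4)^j·(u)^(6-j); the u^1 term has j = 5.
C(6,5) = 6.
Coefficient = C(6,5) · (-4)^5 = 6 · (-1024) = -6144.

-6144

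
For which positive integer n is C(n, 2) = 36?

9

n(n−1)/2 = 36 ⇒ n(n−1) = 72. Since 9·8 = 72, n = 9.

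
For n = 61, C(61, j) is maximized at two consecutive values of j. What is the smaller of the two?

30

For odd n = 61, C(61,j) peaks at j = (n−1)/2 and (n+1)/2; the smaller is 30.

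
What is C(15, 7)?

C(15,7) = (15·14·13·12·11·10·9) / 7! = 32432400 / 5040 = 6435.

6435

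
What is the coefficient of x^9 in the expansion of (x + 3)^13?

The general term is C(13,j)·(x)^j·(3)^(13-j); the x^9 term has j = 9.
C(13,9) = 715.
Coefficient = C(13,9) · 3^4 = 715 · 81 = 57915.

57915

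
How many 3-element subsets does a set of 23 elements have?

1771

C(23,3) = (23·22·21) / 3! = 10626 / 6 = 1771.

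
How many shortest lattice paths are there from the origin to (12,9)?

Each path is a sequence of 21 steps with 12 rights: C(21,12) = 293930.

293930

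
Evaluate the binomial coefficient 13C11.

78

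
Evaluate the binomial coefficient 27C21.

296010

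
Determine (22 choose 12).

646646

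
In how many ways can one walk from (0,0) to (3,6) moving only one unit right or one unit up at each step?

84

Each path is a sequence of 9 steps with 3 rights: C(9,3) = 84.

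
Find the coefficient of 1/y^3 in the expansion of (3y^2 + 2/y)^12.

3041280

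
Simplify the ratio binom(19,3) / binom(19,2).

C(n,k+1)/C(n,k) = (n−k)/(k+1) = (19−2)/(2+1) = 17/3.

17/3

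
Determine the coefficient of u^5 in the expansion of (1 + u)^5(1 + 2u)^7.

7183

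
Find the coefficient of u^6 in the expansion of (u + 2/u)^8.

16

General term: C(8,j)·(u)^j·(2/u)^(8-j), with u-exponent 1j − 1(8−j) = 2j − 8.
Set 2j − 8 = 6: j = 7.
C(8,7) = 8; 1^7 = 1; 2^1 = 2.
Coefficient = 8 · 1 · 2 = 16.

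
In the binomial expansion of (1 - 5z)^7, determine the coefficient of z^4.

The general term is C(7,j)·(1)^j·(-5z)^(7-j); the z^4 term has j = 3.
C(7,3) = 35.
Coefficient = C(7,3) · (-5)^4 = 35 · 625 = 21875.

21875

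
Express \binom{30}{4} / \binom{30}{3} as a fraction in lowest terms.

27/4

C(n,k+1)/C(n,k) = (n−k)/(k+1) = (30−3)/(3+1) = 27/4.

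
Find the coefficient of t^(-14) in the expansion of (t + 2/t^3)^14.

439296

General term: C(14,j)·(t)^j·(2/t^3)^(14-j), with t-exponent 1j − 3(14−j) = 4j − 42.
Set 4j − 42 = -14: j = 7.
C(14,7) = 3432; 1^7 = 1; 2^7 = 128.
Coefficient = 3432 · 1 · 128 = 439296.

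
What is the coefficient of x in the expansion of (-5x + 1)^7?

The general term is C(7,j)·(-5x)^j·(1)^(7-j); the x^1 term has j = 1.
C(7,1) = 7.
Coefficient = C(7,1) · (-5)^1 = 7 · (-5) = -35.

-35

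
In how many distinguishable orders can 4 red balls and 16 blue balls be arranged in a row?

Choose positions for the red balls: C(20,4) = 4845.

4845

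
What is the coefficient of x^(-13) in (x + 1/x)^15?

15

General term: C(15,j)·(x)^j·(1/x)^(15-j), with x-exponent 1j − 1(15−j) = 2j − 15.
Set 2j − 15 = -13: j = 1.
C(15,1) = 15; 1^1 = 1; 1^14 = 1.
Coefficient = 15 · 1 · 1 = 15.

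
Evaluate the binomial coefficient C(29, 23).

475020

C(29,23) = C(29,6) by symmetry.
C(29,6) = (29·28·27·26·25·24) / 6! = 342014400 / 720 = 475020.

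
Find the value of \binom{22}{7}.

170544

C(22,7) = (22·21·20·19·18·17·16) / 7! = 859541760 / 5040 = 170544.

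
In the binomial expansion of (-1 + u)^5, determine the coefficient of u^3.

The general term is C(5,j)·(-1)^j·(u)^(5-j); the u^3 term has j = 2.
C(5,2) = 10.
Coefficient = C(5,2) = 10.

10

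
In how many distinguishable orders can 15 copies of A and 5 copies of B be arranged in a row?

15504

Choose positions for the A's: C(20,15) = 15504.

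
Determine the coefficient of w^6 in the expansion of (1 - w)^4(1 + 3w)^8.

Coefficient of w^6 = Σ_{j} C(4,j)·(-1)^j·C(8,6-j)·3^(6-j) for j from 0 to 4.
= 20412 + (-54432) + 34020 + (-6048) + 252 = -5796.

-5796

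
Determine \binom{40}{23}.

88732378800

C(40,23) = C(40,17) by symmetry.
C(40,17) = (40·39·38·37·36·35·34·33·32·31·30·29·28·27·26·25·24) / 17! = 31560991604212034764800000 / 355687428096000 = 88732378800.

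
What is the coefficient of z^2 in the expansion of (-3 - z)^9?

The general term is C(9,j)·(-3)^j·(-z)^(9-j); the z^2 term has j = 7.
C(9,7) = 36.
Coefficient = C(9,7) · (-3)^7 = 36 · (-2187) = -78732.

-78732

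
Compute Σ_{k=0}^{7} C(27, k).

1285624

1 + 27 + 351 + 2925 + 17550 + 80730 + 296010 + 888030 = 1285624.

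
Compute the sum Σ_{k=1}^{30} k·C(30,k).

16106127360

Differentiating (1+x)^30 and setting x=1: Σ k·C(30,k) = 30·2^29 = 16106127360.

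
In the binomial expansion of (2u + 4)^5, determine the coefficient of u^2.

2560

The general term is C(5,j)·(2u)^j·(4)^(5-j); the u^2 term has j = 2.
C(5,2) = 10.
Coefficient = C(5,2) · 2^2 · 4^3 = 10 · 4 · 64 = 2560.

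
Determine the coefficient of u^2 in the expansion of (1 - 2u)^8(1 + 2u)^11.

Coefficient of u^2 = Σ_{j} C(8,j)·(-2)^j·C(11,2-j)·2^(2-j) for j from 0 to 2.
= 220 + (-352) + 112 = -20.

-20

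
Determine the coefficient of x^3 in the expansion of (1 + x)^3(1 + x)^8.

165

(1 + x)^3(1 + x)^8 = (1 + x)^11, so the coefficient of x^3 is C(11,3)·1^3 = 165·1 = 165.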